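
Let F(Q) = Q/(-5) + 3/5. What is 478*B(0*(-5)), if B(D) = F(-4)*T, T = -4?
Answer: -13384/5 ≈ -2676.8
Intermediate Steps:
F(Q) = ⅗ - Q/5 (F(Q) = Q*(-⅕) + 3*(⅕) = -Q/5 + ⅗ = ⅗ - Q/5)
B(D) = -28/5 (B(D) = (⅗ - ⅕*(-4))*(-4) = (⅗ + ⅘)*(-4) = (7/5)*(-4) = -28/5)
478*B(0*(-5)) = 478*(-28/5) = -13384/5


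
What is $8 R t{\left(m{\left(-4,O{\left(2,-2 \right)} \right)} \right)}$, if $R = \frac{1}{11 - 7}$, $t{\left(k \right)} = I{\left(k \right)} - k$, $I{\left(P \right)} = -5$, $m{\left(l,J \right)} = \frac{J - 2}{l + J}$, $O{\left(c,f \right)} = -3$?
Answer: $- \frac{80}{7} \approx -11.429$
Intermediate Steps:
$m{\left(l,J \right)} = \frac{-2 + J}{J + l}$
$t{\left(k \right)} = -5 - k$
$R = \frac{1}{4} \approx 0.25$
$8 R t{\left(m{\left(-4,O{\left(2,-2 \right)} \right)} \right)} = 8 \cdot \frac{1}{4} \left(-5 - \frac{-2 - 3}{-3 - 4}\right) = 2 \left(-5 - \frac{1}{-7} \left(-5\right)\right) = 2 \left(-5 - \left(- \frac{1}{7}\right) \left(-5\right)\right) = 2 \left(-5 - \frac{5}{7}\right) = 2 \left(- \frac{40}{7}\right) = - \frac{80}{7}$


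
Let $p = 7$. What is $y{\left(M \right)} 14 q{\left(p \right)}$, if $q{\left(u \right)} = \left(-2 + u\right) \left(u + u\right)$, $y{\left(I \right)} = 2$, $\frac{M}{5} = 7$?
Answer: $1960$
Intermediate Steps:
$M = 35$ ($M = 5 \cdot 7 = 35$)
$q{\left(u \right)} = 2 u \left(-2 + u\right)$ ($q{\left(u \right)} = \left(-2 + u\right) 2 u = 2 u \left(-2 + u\right)$)
$y{\left(M \right)} 14 q{\left(p \right)} = 2 \cdot 14 \cdot 2 \cdot 7 \left(-2 + 7\right) = 28 \cdot 2 \cdot 7 \cdot 5 = 28 \cdot 70 = 1960$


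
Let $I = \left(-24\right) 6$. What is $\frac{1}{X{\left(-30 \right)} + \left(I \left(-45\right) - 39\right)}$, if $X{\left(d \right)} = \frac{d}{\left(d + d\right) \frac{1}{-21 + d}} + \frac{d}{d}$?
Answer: $\frac{2}{12833} \approx 0.00015585$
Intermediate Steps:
$I = -144$
$X{\left(d \right)} = - \frac{19}{2} + \frac{d}{2}$ ($X{\left(d \right)} = \frac{d}{2 d \frac{1}{-21 + d}} + 1 = d \frac{-21 + d}{2 d} + 1 = \left(- \frac{21}{2} + \frac{d}{2}\right) + 1 = - \frac{19}{2} + \frac{d}{2}$)
$\frac{1}{X{\left(-30 \right)} + \left(I \left(-45\right) - 39\right)} = \frac{1}{\left(- \frac{19}{2} + \frac{1}{2} \left(-30\right)\right) - -6441} = \frac{1}{\left(- \frac{19}{2} - 15\right) + \left(6480 - 39\right)} = \frac{1}{- \frac{49}{2} + 6441} = \frac{1}{\frac{12833}{2}} = \frac{2}{12833}$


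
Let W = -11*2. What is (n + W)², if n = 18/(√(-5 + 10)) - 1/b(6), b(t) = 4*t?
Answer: 1585829/2880 - 1587*√5/10 ≈ 195.77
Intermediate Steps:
W = -22
n = -1/24 + 18*√5/5 (n = 18/(√(-5 + 10)) - 1/(4*6) = 18/(√5) - 1/24 = 18*(√5/5) - 1*1/24 = 18*√5/5 - 1/24 = -1/24 + 18*√5/5 ≈ 8.0082)
(n + W)² = ((-1/24 + 18*√5/5) - 22)² = (-529/24 + 18*√5/5)²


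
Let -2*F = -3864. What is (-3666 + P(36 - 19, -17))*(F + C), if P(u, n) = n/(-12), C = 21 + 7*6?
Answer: -29243375/4 ≈ -7.3108e+6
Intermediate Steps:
C = 63 (C = 21 + 42 = 63)
P(u, n) = -n/12 (P(u, n) = n*(-1/12) = -n/12)
F = 1932 (F = -1/2*(-3864) = 1932)
(-3666 + P(36 - 19, -17))*(F + C) = (-3666 - 1/12*(-17))*(1932 + 63) = (-3666 + 17/12)*1995 = -43975/12*1995 = -29243375/4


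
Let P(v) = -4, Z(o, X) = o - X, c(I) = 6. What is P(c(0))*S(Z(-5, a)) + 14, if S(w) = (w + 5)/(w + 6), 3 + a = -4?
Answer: 21/2 ≈ 10.500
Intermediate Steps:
a = -7 (a = -3 - 4 = -7)
S(w) = (5 + w)/(6 + w)
P(c(0))*S(Z(-5, a)) + 14 = -4*(5 + (-5 - 1*(-7)))/(6 + (-5 - 1*(-7))) + 14 = -4*(5 + (-5 + 7))/(6 + (-5 + 7)) + 14 = -4*(5 + 2)/(6 + 2) + 14 = -4*7/8 + 14 = -7/2 + 14 = 21/2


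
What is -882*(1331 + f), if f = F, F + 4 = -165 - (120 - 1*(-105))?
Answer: -826434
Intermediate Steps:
F = -394 (F = -4 + (-165 - (120 - 1*(-105))) = -4 + (-165 - (120 + 105)) = -4 + (-165 - 1*225) = -4 + (-165 - 225) = -4 - 390 = -394)
f = -394
-882*(1331 + f) = -882*(1331 - 394) = -882*937 = -826434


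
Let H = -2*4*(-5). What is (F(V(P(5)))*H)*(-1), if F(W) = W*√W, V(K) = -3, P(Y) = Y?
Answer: 120*I*√3 ≈ 207.85*I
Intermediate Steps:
H = 40 (H = -8*(-5) = 40)
F(W) = W^(3/2)
(F(V(P(5)))*H)*(-1) = ((-3)^(3/2)*40)*(-1) = (-3*I*√3*40)*(-1) = -120*I*√3*(-1) = 120*I*√3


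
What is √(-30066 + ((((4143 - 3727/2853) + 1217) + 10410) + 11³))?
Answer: 2*I*√2931685106/951 ≈ 113.87*I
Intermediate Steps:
√(-30066 + ((((4143 - 3727/2853) + 1217) + 10410) + 11³)) = √(-30066 + ((((4143 - 3727*1/2853) + 1217) + 10410) + 1331)) = √(-30066 + ((((4143 - 3727/2853) + 1217) + 10410) + 1331)) = √(-30066 + (((11816252/2853 + 1217) + 10410) + 1331)) = √(-30066 + ((15288353/2853 + 10410) + 1331)) = √(-30066 + (44988083/2853 + 1331)) = √(-30066 + 48785426/2853) = √(-36992872/2853) = 2*I*√2931685106/951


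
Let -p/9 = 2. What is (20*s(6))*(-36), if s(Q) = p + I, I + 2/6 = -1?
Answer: 13920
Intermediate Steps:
I = -4/3 (I = -⅓ - 1 = -4/3 ≈ -1.3333)
p = -18 (p = -9*2 = -18)
s(Q) = -58/3 (s(Q) = -18 - 4/3 = -58/3)
(20*s(6))*(-36) = (20*(-58/3))*(-36) = -1160/3*(-36) = 13920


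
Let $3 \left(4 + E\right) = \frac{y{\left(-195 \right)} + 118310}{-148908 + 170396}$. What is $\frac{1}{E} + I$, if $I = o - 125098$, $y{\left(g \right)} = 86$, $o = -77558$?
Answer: $- \frac{7065617556}{34865} \approx -2.0266 \cdot 10^{5}$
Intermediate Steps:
$I = -202656$ ($I = -77558 - 125098 = -202656$)
$E = - \frac{34865}{16116}$ ($E = -4 + \frac{\left(86 + 118310\right) \frac{1}{-148908 + 170396}}{3} = -4 + \frac{118396 \cdot \frac{1}{21488}}{3} = -4 + \frac{1}{3} \cdot \frac{29599}{5372} = -4 + \frac{29599}{16116} = - \frac{34865}{16116} \approx -2.1634$)
$\frac{1}{E} + I = \frac{1}{- \frac{34865}{16116}} - 202656 = - \frac{16116}{34865} - 202656 = - \frac{7065617556}{34865}$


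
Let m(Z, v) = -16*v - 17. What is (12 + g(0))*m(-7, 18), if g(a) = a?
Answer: -3660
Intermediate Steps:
m(Z, v) = -17 - 16*v
(12 + g(0))*m(-7, 18) = (12 + 0)*(-17 - 16*18) = 12*(-17 - 288) = 12*(-305) = -3660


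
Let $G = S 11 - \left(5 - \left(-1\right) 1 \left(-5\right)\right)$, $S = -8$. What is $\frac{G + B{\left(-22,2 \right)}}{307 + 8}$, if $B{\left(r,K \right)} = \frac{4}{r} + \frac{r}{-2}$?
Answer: $- \frac{283}{1155} \approx -0.24502$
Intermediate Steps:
$B{\left(r,K \right)} = \frac{4}{r} - \frac{r}{2}$ ($B{\left(r,K \right)} = \frac{4}{r} + r \left(- \frac{1}{2}\right) = \frac{4}{r} - \frac{r}{2}$)
$G = -88$ ($G = \left(-8\right) 11 - \left(5 - \left(-1\right) 1 \left(-5\right)\right) = -88 - 0 = -88 + \left(5 - 5\right) = -88 + 0 = -88$)
$\frac{G + B{\left(-22,2 \right)}}{307 + 8} = \frac{-88 + \left(\frac{4}{-22} - -11\right)}{307 + 8} = \frac{-88 + \left(4 \left(- \frac{1}{22}\right) + 11\right)}{315} = \left(-88 + \left(- \frac{2}{11} + 11\right)\right) \frac{1}{315} = \left(-88 + \frac{119}{11}\right) \frac{1}{315} = \left(- \frac{849}{11}\right) \frac{1}{315} = - \frac{283}{1155}$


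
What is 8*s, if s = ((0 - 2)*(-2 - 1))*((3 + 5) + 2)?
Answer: 480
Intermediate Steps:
s = 60 (s = (-2*(-3))*(8 + 2) = 6*10 = 60)
8*s = 8*60 = 480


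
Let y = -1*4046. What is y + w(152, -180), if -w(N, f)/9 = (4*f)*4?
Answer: 21874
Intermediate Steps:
w(N, f) = -144*f (w(N, f) = -9*4*f*4 = -144*f)
y = -4046
y + w(152, -180) = -4046 - 144*(-180) = -4046 + 25920 = 21874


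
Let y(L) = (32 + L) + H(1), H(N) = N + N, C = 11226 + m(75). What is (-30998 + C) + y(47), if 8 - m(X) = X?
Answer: -19758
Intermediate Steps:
m(X) = 8 - X
C = 11159 (C = 11226 + (8 - 1*75) = 11226 + (8 - 75) = 11226 - 67 = 11159)
H(N) = 2*N
y(L) = 34 + L (y(L) = (32 + L) + 2*1 = (32 + L) + 2 = 34 + L)
(-30998 + C) + y(47) = (-30998 + 11159) + (34 + 47) = -19839 + 81 = -19758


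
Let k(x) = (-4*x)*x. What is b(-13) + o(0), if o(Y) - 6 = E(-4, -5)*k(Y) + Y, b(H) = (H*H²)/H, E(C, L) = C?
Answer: 175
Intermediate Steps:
b(H) = H² (b(H) = H³/H = H²)
k(x) = -4*x²
o(Y) = 6 + Y + 16*Y² (o(Y) = 6 + (-(-16)*Y² + Y) = 6 + (16*Y² + Y) = 6 + (Y + 16*Y²) = 6 + Y + 16*Y²)
b(-13) + o(0) = (-13)² + (6 + 0 + 16*0²) = 169 + (6 + 0 + 16*0) = 169 + (6 + 0 + 0) = 169 + 6 = 175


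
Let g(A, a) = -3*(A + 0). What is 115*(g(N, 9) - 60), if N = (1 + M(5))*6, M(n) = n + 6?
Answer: -31740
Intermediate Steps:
M(n) = 6 + n
N = 72 (N = (1 + (6 + 5))*6 = (1 + 11)*6 = 12*6 = 72)
g(A, a) = -3*A
115*(g(N, 9) - 60) = 115*(-3*72 - 60) = 115*(-216 - 60) = 115*(-276) = -31740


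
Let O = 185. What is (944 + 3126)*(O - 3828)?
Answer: -14827010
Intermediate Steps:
(944 + 3126)*(O - 3828) = (944 + 3126)*(185 - 3828) = 4070*(-3643) = -14827010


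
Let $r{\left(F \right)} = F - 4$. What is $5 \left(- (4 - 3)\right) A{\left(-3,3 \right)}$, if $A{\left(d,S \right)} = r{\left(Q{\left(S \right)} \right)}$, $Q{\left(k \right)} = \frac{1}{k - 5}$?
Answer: $\frac{45}{2} \approx 22.5$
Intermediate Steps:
$Q{\left(k \right)} = \frac{1}{-5 + k}$
$r{\left(F \right)} = -4 + F$
$A{\left(d,S \right)} = -4 + \frac{1}{-5 + S}$
$5 \left(- (4 - 3)\right) A{\left(-3,3 \right)} = 5 \left(- (4 - 3)\right) \frac{21 - 12}{-5 + 3} = 5 \left(\left(-1\right) 1\right) \frac{21 - 12}{-2} = 5 \left(-1\right) \left(\left(- \frac{1}{2}\right) 9\right) = \left(-5\right) \left(- \frac{9}{2}\right) = \frac{45}{2}$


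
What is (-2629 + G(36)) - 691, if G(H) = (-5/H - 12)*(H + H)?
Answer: -4194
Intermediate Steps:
G(H) = 2*H*(-12 - 5/H) (G(H) = (-12 - 5/H)*(2*H) = 2*H*(-12 - 5/H))
(-2629 + G(36)) - 691 = (-2629 + (-10 - 24*36)) - 691 = (-2629 + (-10 - 864)) - 691 = (-2629 - 874) - 691 = -3503 - 691 = -4194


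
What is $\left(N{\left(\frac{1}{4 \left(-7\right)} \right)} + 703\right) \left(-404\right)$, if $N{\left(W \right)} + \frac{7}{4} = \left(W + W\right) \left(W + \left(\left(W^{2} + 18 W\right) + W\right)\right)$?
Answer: $- \frac{777445379}{2744} \approx -2.8333 \cdot 10^{5}$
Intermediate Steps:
$N{\left(W \right)} = - \frac{7}{4} + 2 W \left(W^{2} + 20 W\right)$ ($N{\left(W \right)} = - \frac{7}{4} + \left(W + W\right) \left(W + \left(\left(W^{2} + 18 W\right) + W\right)\right) = - \frac{7}{4} + 2 W \left(W + \left(W^{2} + 19 W\right)\right) = - \frac{7}{4} + 2 W \left(W^{2} + 20 W\right)$)
$\left(N{\left(\frac{1}{4 \left(-7\right)} \right)} + 703\right) \left(-404\right) = \left(\left(- \frac{7}{4} + 2 \left(\frac{1}{4 \left(-7\right)}\right)^{3} + 40 \left(\frac{1}{4 \left(-7\right)}\right)^{2}\right) + 703\right) \left(-404\right) = \left(\left(- \frac{7}{4} + 2 \left(\frac{1}{-28}\right)^{3} + 40 \left(\frac{1}{-28}\right)^{2}\right) + 703\right) \left(-404\right) = \left(\left(- \frac{7}{4} + 2 \left(- \frac{1}{28}\right)^{3} + 40 \left(- \frac{1}{28}\right)^{2}\right) + 703\right) \left(-404\right) = \left(\left(- \frac{7}{4} + 2 \left(- \frac{1}{21952}\right) + 40 \cdot \frac{1}{784}\right) + 703\right) \left(-404\right) = \left(\left(- \frac{7}{4} - \frac{1}{10976} + \frac{5}{98}\right) + 703\right) \left(-404\right) = \left(- \frac{18649}{10976} + 703\right) \left(-404\right) = \frac{7697479}{10976} \left(-404\right) = - \frac{777445379}{2744}$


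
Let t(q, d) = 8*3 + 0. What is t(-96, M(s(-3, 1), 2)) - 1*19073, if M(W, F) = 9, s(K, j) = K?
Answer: -19049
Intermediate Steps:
t(q, d) = 24 (t(q, d) = 24 + 0 = 24)
t(-96, M(s(-3, 1), 2)) - 1*19073 = 24 - 1*19073 = 24 - 19073 = -19049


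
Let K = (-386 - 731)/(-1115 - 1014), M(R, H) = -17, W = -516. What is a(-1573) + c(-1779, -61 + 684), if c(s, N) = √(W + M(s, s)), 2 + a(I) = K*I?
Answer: -1761299/2129 + I*√533 ≈ -827.29 + 23.087*I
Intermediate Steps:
K = 1117/2129 (K = -1117/(-2129) = -1117*(-1/2129) = 1117/2129 ≈ 0.52466)
a(I) = -2 + 1117*I/2129
c(s, N) = I*√533 (c(s, N) = √(-516 - 17) = √(-533) = I*√533)
a(-1573) + c(-1779, -61 + 684) = (-2 + (1117/2129)*(-1573)) + I*√533 = (-2 - 1757041/2129) + I*√533 = -1761299/2129 + I*√533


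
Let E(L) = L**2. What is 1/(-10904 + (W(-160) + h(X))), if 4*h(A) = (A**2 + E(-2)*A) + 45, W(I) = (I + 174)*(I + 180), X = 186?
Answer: -4/7111 ≈ -0.00056251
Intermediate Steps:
W(I) = (174 + I)*(180 + I)
h(A) = 45/4 + A + A**2/4 (h(A) = ((A**2 + (-2)**2*A) + 45)/4 = ((A**2 + 4*A) + 45)/4 = (45 + A**2 + 4*A)/4 = 45/4 + A + A**2/4)
1/(-10904 + (W(-160) + h(X))) = 1/(-10904 + ((31320 + (-160)**2 + 354*(-160)) + (45/4 + 186 + (1/4)*186**2))) = 1/(-10904 + ((31320 + 25600 - 56640) + (45/4 + 186 + (1/4)*34596))) = 1/(-10904 + (280 + (45/4 + 186 + 8649))) = 1/(-10904 + (280 + 35385/4)) = 1/(-10904 + 36505/4) = 1/(-7111/4) = -4/7111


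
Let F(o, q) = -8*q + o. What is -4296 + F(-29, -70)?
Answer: -3765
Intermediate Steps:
F(o, q) = o - 8*q
-4296 + F(-29, -70) = -4296 + (-29 - 8*(-70)) = -4296 + (-29 + 560) = -4296 + 531 = -3765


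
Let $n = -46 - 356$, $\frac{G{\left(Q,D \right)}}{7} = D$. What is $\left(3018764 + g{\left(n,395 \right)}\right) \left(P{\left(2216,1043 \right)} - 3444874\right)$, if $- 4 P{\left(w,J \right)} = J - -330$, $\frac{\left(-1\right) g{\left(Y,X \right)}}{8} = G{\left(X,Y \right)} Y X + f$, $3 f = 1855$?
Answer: $12305167597469131$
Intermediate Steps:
$f = \frac{1855}{3}$ ($f = \frac{1}{3} \cdot 1855 = \frac{1855}{3} \approx 618.33$)
$G{\left(Q,D \right)} = 7 D$
$n = -402$ ($n = -46 - 356 = -402$)
$g{\left(Y,X \right)} = - \frac{14840}{3} - 56 X Y^{2}$ ($g{\left(Y,X \right)} = - 8 \left(7 Y Y X + \frac{1855}{3}\right) = - 8 \left(7 Y^{2} X + \frac{1855}{3}\right) = - 8 \left(7 X Y^{2} + \frac{1855}{3}\right) = - 8 \left(\frac{1855}{3} + 7 X Y^{2}\right) = - \frac{14840}{3} - 56 X Y^{2}$)
$P{\left(w,J \right)} = - \frac{165}{2} - \frac{J}{4}$ ($P{\left(w,J \right)} = - \frac{J - -330}{4} = - \frac{J + 330}{4} = - \frac{330 + J}{4} = - \frac{165}{2} - \frac{J}{4}$)
$\left(3018764 + g{\left(n,395 \right)}\right) \left(P{\left(2216,1043 \right)} - 3444874\right) = \left(3018764 - \left(\frac{14840}{3} + 22120 \left(-402\right)^{2}\right)\right) \left(\left(- \frac{165}{2} - \frac{1043}{4}\right) - 3444874\right) = \left(3018764 - \left(\frac{14840}{3} + 22120 \cdot 161604\right)\right) \left(\left(- \frac{165}{2} - \frac{1043}{4}\right) - 3444874\right) = \left(3018764 - \frac{10724056280}{3}\right) \left(- \frac{1373}{4} - 3444874\right) = \left(3018764 - \frac{10724056280}{3}\right) \left(- \frac{13780869}{4}\right) = \left(- \frac{10714999988}{3}\right) \left(- \frac{13780869}{4}\right) = 12305167597469131$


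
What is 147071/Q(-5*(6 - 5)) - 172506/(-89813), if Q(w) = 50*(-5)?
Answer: -13165761223/22453250 ≈ -586.36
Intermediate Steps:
Q(w) = -250
147071/Q(-5*(6 - 5)) - 172506/(-89813) = 147071/(-250) - 172506/(-89813) = 147071*(-1/250) - 172506*(-1/89813) = -147071/250 + 172506/89813 = -13165761223/22453250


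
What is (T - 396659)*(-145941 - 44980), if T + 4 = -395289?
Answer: 151200267792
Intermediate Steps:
T = -395293 (T = -4 - 395289 = -395293)
(T - 396659)*(-145941 - 44980) = (-395293 - 396659)*(-145941 - 44980) = -791952*(-190921) = 151200267792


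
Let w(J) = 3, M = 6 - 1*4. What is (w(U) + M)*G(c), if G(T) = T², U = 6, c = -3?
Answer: 45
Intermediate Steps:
M = 2 (M = 6 - 4 = 2)
(w(U) + M)*G(c) = (3 + 2)*(-3)² = 5*9 = 45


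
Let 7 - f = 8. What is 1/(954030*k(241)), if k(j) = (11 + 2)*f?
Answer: -1/12402390 ≈ -8.0630e-8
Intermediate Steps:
f = -1 (f = 7 - 1*8 = 7 - 8 = -1)
k(j) = -13 (k(j) = (11 + 2)*(-1) = 13*(-1) = -13)
1/(954030*k(241)) = 1/(954030*(-13)) = (1/954030)*(-1/13) = -1/12402390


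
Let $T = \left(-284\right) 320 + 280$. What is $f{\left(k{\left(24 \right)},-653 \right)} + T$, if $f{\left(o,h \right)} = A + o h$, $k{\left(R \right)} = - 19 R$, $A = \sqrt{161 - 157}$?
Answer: $207170$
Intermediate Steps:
$A = 2$ ($A = \sqrt{4} = 2$)
$f{\left(o,h \right)} = 2 + h o$ ($f{\left(o,h \right)} = 2 + o h = 2 + h o$)
$T = -90600$ ($T = -90880 + 280 = -90600$)
$f{\left(k{\left(24 \right)},-653 \right)} + T = \left(2 - 653 \left(\left(-19\right) 24\right)\right) - 90600 = \left(2 - -297768\right) - 90600 = \left(2 + 297768\right) - 90600 = 297770 - 90600 = 207170$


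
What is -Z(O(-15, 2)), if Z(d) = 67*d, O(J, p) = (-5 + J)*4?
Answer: 5360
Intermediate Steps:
O(J, p) = -20 + 4*J
-Z(O(-15, 2)) = -67*(-20 + 4*(-15)) = -67*(-20 - 60) = -67*(-80) = -1*(-5360) = 5360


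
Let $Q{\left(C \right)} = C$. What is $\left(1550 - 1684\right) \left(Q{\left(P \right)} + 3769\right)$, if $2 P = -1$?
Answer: $-504979$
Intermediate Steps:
$P = - \frac{1}{2}$ ($P = \frac{1}{2} \left(-1\right) = - \frac{1}{2} \approx -0.5$)
$\left(1550 - 1684\right) \left(Q{\left(P \right)} + 3769\right) = \left(1550 - 1684\right) \left(- \frac{1}{2} + 3769\right) = \left(-134\right) \frac{7537}{2} = -504979$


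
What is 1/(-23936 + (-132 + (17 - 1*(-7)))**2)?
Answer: -1/12272 ≈ -8.1486e-5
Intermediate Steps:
1/(-23936 + (-132 + (17 - 1*(-7)))**2) = 1/(-23936 + (-132 + (17 + 7))**2) = 1/(-23936 + (-132 + 24)**2) = 1/(-23936 + (-108)**2) = 1/(-23936 + 11664) = 1/(-12272) = -1/12272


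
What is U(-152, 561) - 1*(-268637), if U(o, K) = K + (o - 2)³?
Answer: -3383066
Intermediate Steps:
U(o, K) = K + (-2 + o)³
U(-152, 561) - 1*(-268637) = (561 + (-2 - 152)³) - 1*(-268637) = (561 + (-154)³) + 268637 = (561 - 3652264) + 268637 = -3651703 + 268637 = -3383066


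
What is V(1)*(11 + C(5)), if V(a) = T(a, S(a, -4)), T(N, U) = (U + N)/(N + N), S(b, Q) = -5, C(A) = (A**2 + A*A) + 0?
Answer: -122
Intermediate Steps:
C(A) = 2*A**2 (C(A) = (A**2 + A**2) + 0 = 2*A**2 + 0 = 2*A**2)
T(N, U) = (N + U)/(2*N) (T(N, U) = (N + U)/((2*N)) = (N + U)*(1/(2*N)) = (N + U)/(2*N))
V(a) = (-5 + a)/(2*a) (V(a) = (a - 5)/(2*a) = (-5 + a)/(2*a))
V(1)*(11 + C(5)) = ((1/2)*(-5 + 1)/1)*(11 + 2*5**2) = ((1/2)*1*(-4))*(11 + 2*25) = -2*(11 + 50) = -2*61 = -122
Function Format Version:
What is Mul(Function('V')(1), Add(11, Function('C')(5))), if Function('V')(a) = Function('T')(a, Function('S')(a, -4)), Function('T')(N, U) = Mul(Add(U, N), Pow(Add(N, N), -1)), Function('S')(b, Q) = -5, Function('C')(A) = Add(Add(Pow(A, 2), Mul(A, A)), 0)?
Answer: -122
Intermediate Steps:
Function('C')(A) = Mul(2, Pow(A, 2)) (Function('C')(A) = Add(Add(Pow(A, 2), Pow(A, 2)), 0) = Add(Mul(2, Pow(A, 2)), 0) = Mul(2, Pow(A, 2)))
Function('T')(N, U) = Mul(Rational(1, 2), Pow(N, -1), Add(N, U)) (Function('T')(N, U) = Mul(Add(N, U), Pow(Mul(2, N), -1)) = Mul(Add(N, U), Mul(Rational(1, 2), Pow(N, -1))) = Mul(Rational(1, 2), Pow(N, -1), Add(N, U)))
Function('V')(a) = Mul(Rational(1, 2), Pow(a, -1), Add(-5, a)) (Function('V')(a) = Mul(Rational(1, 2), Pow(a, -1), Add(a, -5)) = Mul(Rational(1, 2), Pow(a, -1), Add(-5, a)))
Mul(Function('V')(1), Add(11, Function('C')(5))) = Mul(Mul(Rational(1, 2), Pow(1, -1), Add(-5, 1)), Add(11, Mul(2, Pow(5, 2)))) = Mul(Mul(Rational(1, 2), 1, -4), Add(11, Mul(2, 25))) = Mul(-2, Add(11, 50)) = Mul(-2, 61) = -122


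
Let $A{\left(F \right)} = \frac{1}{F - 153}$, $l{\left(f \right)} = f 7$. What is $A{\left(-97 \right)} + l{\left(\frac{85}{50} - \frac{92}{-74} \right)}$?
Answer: $\frac{95269}{4625} \approx 20.599$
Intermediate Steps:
$l{\left(f \right)} = 7 f$
$A{\left(F \right)} = \frac{1}{-153 + F}$
$A{\left(-97 \right)} + l{\left(\frac{85}{50} - \frac{92}{-74} \right)} = \frac{1}{-153 - 97} + 7 \left(\frac{85}{50} - \frac{92}{-74}\right) = \frac{1}{-250} + 7 \left(85 \cdot \frac{1}{50} - - \frac{46}{37}\right) = - \frac{1}{250} + 7 \left(\frac{17}{10} + \frac{46}{37}\right) = - \frac{1}{250} + 7 \cdot \frac{1089}{370} = - \frac{1}{250} + \frac{7623}{370} = \frac{95269}{4625}$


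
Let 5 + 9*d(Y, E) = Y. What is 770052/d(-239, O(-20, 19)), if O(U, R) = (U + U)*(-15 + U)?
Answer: -1732617/61 ≈ -28404.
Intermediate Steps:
O(U, R) = 2*U*(-15 + U) (O(U, R) = (2*U)*(-15 + U) = 2*U*(-15 + U))
d(Y, E) = -5/9 + Y/9
770052/d(-239, O(-20, 19)) = 770052/(-5/9 + (1/9)*(-239)) = 770052/(-5/9 - 239/9) = 770052/(-244/9) = 770052*(-9/244) = -1732617/61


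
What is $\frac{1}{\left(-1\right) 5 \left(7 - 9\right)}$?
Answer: $\frac{1}{10} \approx 0.1$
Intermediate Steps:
$\frac{1}{\left(-1\right) 5 \left(7 - 9\right)} = \frac{1}{\left(-5\right) \left(-2\right)} = \frac{1}{10}$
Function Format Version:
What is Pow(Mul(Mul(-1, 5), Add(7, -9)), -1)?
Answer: Rational(1, 10) ≈ 0.10000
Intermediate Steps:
Pow(Mul(Mul(-1, 5), Add(7, -9)), -1) = Pow(Mul(-5, -2), -1) = Pow(10, -1) = Rational(1, 10)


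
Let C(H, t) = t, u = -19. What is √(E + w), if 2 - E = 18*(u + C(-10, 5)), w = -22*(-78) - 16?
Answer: √1954 ≈ 44.204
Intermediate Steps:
w = 1700 (w = 1716 - 16 = 1700)
E = 254 (E = 2 - 18*(-19 + 5) = 2 - 18*(-14) = 2 - 1*(-252) = 2 + 252 = 254)
√(E + w) = √(254 + 1700) = √1954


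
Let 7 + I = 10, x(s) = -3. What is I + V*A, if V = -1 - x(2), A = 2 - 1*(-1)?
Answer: 9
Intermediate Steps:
I = 3 (I = -7 + 10 = 3)
A = 3 (A = 2 + 1 = 3)
V = 2 (V = -1 - 1*(-3) = -1 + 3 = 2)
I + V*A = 3 + 2*3 = 3 + 6 = 9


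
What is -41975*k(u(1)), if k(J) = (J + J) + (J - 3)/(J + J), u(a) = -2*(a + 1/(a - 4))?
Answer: 1049375/24 ≈ 43724.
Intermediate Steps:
u(a) = -2*a - 2/(-4 + a) (u(a) = -2*(a + 1/(-4 + a)) = -2*a - 2/(-4 + a))
k(J) = 2*J + (-3 + J)/(2*J) (k(J) = 2*J + (-3 + J)/((2*J)) = 2*J + (-3 + J)*(1/(2*J)) = 2*J + (-3 + J)/(2*J))
-41975*k(u(1)) = -41975*(-3 + (2*(-1 - 1*1² + 4*1)/(-4 + 1))*(1 + 4*(2*(-1 - 1*1² + 4*1)/(-4 + 1))))/(2*(2*(-1 - 1*1² + 4*1)/(-4 + 1))) = -41975*(-3 + (2*(-1 - 1*1 + 4)/(-3))*(1 + 4*(2*(-1 - 1*1 + 4)/(-3))))/(2*(2*(-1 - 1*1 + 4)/(-3))) = -41975*(-3 + (2*(-⅓)*(-1 - 1 + 4))*(1 + 4*(2*(-⅓)*(-1 - 1 + 4))))/(2*(2*(-⅓)*(-1 - 1 + 4))) = -41975*(-3 + (2*(-⅓)*2)*(1 + 4*(2*(-⅓)*2)))/(2*(2*(-⅓)*2)) = -41975*(-3 - 4*(1 + 4*(-4/3))/3)/(2*(-4/3)) = -41975*(-3)*(-3 - 4*(1 - 16/3)/3)/(2*4) = -41975*(-3)*(-3 - 4/3*(-13/3))/(2*4) = -41975*(-3)*(-3 + 52/9)/(2*4) = -41975*(-3)*25/(2*4*9) = -41975*(-25/24) = 1049375/24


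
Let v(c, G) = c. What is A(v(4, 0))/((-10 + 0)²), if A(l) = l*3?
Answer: 3/25 ≈ 0.12000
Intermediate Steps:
A(l) = 3*l
A(v(4, 0))/((-10 + 0)²) = (3*4)/((-10 + 0)²) = 12/((-10)²) = 12/100 = 12*(1/100) = 3/25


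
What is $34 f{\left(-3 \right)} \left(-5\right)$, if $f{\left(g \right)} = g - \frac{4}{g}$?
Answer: $\frac{850}{3} \approx 283.33$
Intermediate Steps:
$34 f{\left(-3 \right)} \left(-5\right) = 34 \left(-3 - \frac{4}{-3}\right) \left(-5\right) = 34 \left(-3 - - \frac{4}{3}\right) \left(-5\right) = 34 \left(-3 + \frac{4}{3}\right) \left(-5\right) = 34 \left(- \frac{5}{3}\right) \left(-5\right) = \left(- \frac{170}{3}\right) \left(-5\right) = \frac{850}{3}$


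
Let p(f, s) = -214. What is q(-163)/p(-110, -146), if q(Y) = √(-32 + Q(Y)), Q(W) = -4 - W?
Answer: -√127/214 ≈ -0.052661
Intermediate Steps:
q(Y) = √(-36 - Y) (q(Y) = √(-32 + (-4 - Y)) = √(-36 - Y))
q(-163)/p(-110, -146) = √(-36 - 1*(-163))/(-214) = √(-36 + 163)*(-1/214) = √127*(-1/214) = -√127/214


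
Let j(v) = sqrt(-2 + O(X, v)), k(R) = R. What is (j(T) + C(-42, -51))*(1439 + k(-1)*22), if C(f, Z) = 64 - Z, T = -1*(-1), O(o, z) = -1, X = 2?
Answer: 162955 + 1417*I*sqrt(3) ≈ 1.6296e+5 + 2454.3*I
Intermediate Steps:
T = 1
j(v) = I*sqrt(3) (j(v) = sqrt(-2 - 1) = sqrt(-3) = I*sqrt(3))
(j(T) + C(-42, -51))*(1439 + k(-1)*22) = (I*sqrt(3) + (64 - 1*(-51)))*(1439 - 1*22) = (I*sqrt(3) + (64 + 51))*(1439 - 22) = (I*sqrt(3) + 115)*1417 = (115 + I*sqrt(3))*1417 = 162955 + 1417*I*sqrt(3)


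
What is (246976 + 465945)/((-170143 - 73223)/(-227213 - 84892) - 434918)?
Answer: -74168736235/45246613008 ≈ -1.6392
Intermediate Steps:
(246976 + 465945)/((-170143 - 73223)/(-227213 - 84892) - 434918) = 712921/(-243366/(-312105) - 434918) = 712921/(-243366*(-1/312105) - 434918) = 712921/(81122/104035 - 434918) = 712921/(-45246613008/104035) = 712921*(-104035/45246613008) = -74168736235/45246613008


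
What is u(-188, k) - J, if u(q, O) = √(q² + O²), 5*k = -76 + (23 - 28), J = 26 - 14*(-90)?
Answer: -1286 + √890161/5 ≈ -1097.3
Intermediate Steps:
J = 1286 (J = 26 + 1260 = 1286)
k = -81/5 (k = (-76 + (23 - 28))/5 = (-76 - 5)/5 = (⅕)*(-81) = -81/5 ≈ -16.200)
u(q, O) = √(O² + q²)
u(-188, k) - J = √((-81/5)² + (-188)²) - 1*1286 = √(6561/25 + 35344) - 1286 = √(890161/25) - 1286 = √890161/5 - 1286 = -1286 + √890161/5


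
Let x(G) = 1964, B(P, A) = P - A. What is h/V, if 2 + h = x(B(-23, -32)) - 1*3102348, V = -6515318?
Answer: 1550193/3257659 ≈ 0.47586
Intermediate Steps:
h = -3100386 (h = -2 + (1964 - 1*3102348) = -2 + (1964 - 3102348) = -2 - 3100384 = -3100386)
h/V = -3100386/(-6515318) = -3100386*(-1/6515318) = 1550193/3257659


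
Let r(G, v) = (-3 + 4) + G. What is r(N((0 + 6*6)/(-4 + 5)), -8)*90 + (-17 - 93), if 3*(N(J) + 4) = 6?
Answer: -200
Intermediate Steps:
N(J) = -2 (N(J) = -4 + (⅓)*6 = -4 + 2 = -2)
r(G, v) = 1 + G
r(N((0 + 6*6)/(-4 + 5)), -8)*90 + (-17 - 93) = (1 - 2)*90 + (-17 - 93) = -1*90 - 110 = -90 - 110 = -200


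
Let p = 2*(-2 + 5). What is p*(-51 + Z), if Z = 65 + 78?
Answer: 552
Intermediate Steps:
Z = 143
p = 6 (p = 2*3 = 6)
p*(-51 + Z) = 6*(-51 + 143) = 6*92 = 552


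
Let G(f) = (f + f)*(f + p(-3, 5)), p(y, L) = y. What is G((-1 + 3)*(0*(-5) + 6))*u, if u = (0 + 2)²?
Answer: 864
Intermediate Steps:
u = 4 (u = 2² = 4)
G(f) = 2*f*(-3 + f) (G(f) = (f + f)*(f - 3) = (2*f)*(-3 + f) = 2*f*(-3 + f))
G((-1 + 3)*(0*(-5) + 6))*u = (2*((-1 + 3)*(0*(-5) + 6))*(-3 + (-1 + 3)*(0*(-5) + 6)))*4 = (2*(2*(0 + 6))*(-3 + 2*(0 + 6)))*4 = (2*(2*6)*(-3 + 2*6))*4 = (2*12*(-3 + 12))*4 = (2*12*9)*4 = 216*4 = 864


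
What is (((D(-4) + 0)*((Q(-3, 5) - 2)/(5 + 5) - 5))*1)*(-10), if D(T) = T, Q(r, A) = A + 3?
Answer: -176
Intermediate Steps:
Q(r, A) = 3 + A
(((D(-4) + 0)*((Q(-3, 5) - 2)/(5 + 5) - 5))*1)*(-10) = (((-4 + 0)*(((3 + 5) - 2)/(5 + 5) - 5))*1)*(-10) = (-4*((8 - 2)/10 - 5)*1)*(-10) = (-4*(6*(⅒) - 5)*1)*(-10) = (-4*(⅗ - 5)*1)*(-10) = (-4*(-22/5)*1)*(-10) = ((88/5)*1)*(-10) = (88/5)*(-10) = -176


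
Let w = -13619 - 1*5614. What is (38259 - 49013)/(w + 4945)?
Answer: 283/376 ≈ 0.75266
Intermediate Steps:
w = -19233 (w = -13619 - 5614 = -19233)
(38259 - 49013)/(w + 4945) = (38259 - 49013)/(-19233 + 4945) = -10754/(-14288) = -10754*(-1/14288) = 283/376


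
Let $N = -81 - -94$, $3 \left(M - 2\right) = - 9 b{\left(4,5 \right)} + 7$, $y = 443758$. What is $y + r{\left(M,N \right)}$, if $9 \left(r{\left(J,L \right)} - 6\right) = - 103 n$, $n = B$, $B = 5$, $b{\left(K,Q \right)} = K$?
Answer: $\frac{3993361}{9} \approx 4.4371 \cdot 10^{5}$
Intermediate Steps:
$M = - \frac{23}{3}$ ($M = 2 + \frac{\left(-9\right) 4 + 7}{3} = 2 + \frac{-36 + 7}{3} = 2 + \frac{1}{3} \left(-29\right) = 2 - \frac{29}{3} = - \frac{23}{3} \approx -7.6667$)
$N = 13$ ($N = -81 + 94 = 13$)
$n = 5$
$r{\left(J,L \right)} = - \frac{461}{9}$ ($r{\left(J,L \right)} = 6 + \frac{\left(-103\right) 5}{9} = 6 + \frac{1}{9} \left(-515\right) = 6 - \frac{515}{9} = - \frac{461}{9}$)
$y + r{\left(M,N \right)} = 443758 - \frac{461}{9} = \frac{3993361}{9}$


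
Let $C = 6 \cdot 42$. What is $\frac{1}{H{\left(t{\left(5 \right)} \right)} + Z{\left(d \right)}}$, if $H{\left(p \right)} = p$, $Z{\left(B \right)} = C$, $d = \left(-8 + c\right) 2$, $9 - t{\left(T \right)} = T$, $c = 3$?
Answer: $\frac{1}{256} \approx 0.0039063$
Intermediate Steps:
$t{\left(T \right)} = 9 - T$
$C = 252$
$d = -10$ ($d = \left(-8 + 3\right) 2 = \left(-5\right) 2 = -10$)
$Z{\left(B \right)} = 252$
$\frac{1}{H{\left(t{\left(5 \right)} \right)} + Z{\left(d \right)}} = \frac{1}{\left(9 - 5\right) + 252} = \frac{1}{4 + 252} = \frac{1}{256}$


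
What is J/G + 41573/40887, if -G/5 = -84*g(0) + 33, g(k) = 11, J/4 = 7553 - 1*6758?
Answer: 30325/17523 ≈ 1.7306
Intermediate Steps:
J = 3180 (J = 4*(7553 - 1*6758) = 4*(7553 - 6758) = 4*795 = 3180)
G = 4455 (G = -5*(-84*11 + 33) = -5*(-924 + 33) = -5*(-891) = 4455)
J/G + 41573/40887 = 3180/4455 + 41573/40887 = 3180*(1/4455) + 41573*(1/40887) = 212/297 + 5939/5841 = 30325/17523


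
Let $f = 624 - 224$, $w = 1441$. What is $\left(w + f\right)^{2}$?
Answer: $3389281$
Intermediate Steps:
$f = 400$
$\left(w + f\right)^{2} = \left(1441 + 400\right)^{2} = 1841^{2} = 3389281$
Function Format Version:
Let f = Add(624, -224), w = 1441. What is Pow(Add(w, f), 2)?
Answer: 3389281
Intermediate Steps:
f = 400
Pow(Add(w, f), 2) = Pow(Add(1441, 400), 2) = Pow(1841, 2) = 3389281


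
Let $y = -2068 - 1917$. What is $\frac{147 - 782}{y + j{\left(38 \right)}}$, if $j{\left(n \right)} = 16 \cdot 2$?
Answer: $\frac{635}{3953} \approx 0.16064$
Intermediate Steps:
$y = -3985$ ($y = -2068 - 1917 = -3985$)
$j{\left(n \right)} = 32$
$\frac{147 - 782}{y + j{\left(38 \right)}} = \frac{147 - 782}{-3985 + 32} = - \frac{635}{-3953} = \left(-635\right) \left(- \frac{1}{3953}\right) = \frac{635}{3953}$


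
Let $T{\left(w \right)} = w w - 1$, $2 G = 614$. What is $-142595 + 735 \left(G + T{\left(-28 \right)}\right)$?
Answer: $658555$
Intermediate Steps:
$G = 307$ ($G = \frac{1}{2} \cdot 614 = 307$)
$T{\left(w \right)} = -1 + w^{2}$ ($T{\left(w \right)} = w^{2} - 1 = -1 + w^{2}$)
$-142595 + 735 \left(G + T{\left(-28 \right)}\right) = -142595 + 735 \left(307 - \left(1 - \left(-28\right)^{2}\right)\right) = -142595 + 735 \left(307 + \left(-1 + 784\right)\right) = -142595 + 735 \left(307 + 783\right) = -142595 + 735 \cdot 1090 = -142595 + 801150 = 658555$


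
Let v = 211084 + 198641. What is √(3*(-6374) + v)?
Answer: √390603 ≈ 624.98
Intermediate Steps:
v = 409725
√(3*(-6374) + v) = √(3*(-6374) + 409725) = √(-19122 + 409725) = √390603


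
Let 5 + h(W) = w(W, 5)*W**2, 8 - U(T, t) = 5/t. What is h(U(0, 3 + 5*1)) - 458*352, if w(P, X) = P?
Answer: -82339773/512 ≈ -1.6082e+5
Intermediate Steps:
U(T, t) = 8 - 5/t
h(W) = -5 + W**3 (h(W) = -5 + W*W**2 = -5 + W**3)
h(U(0, 3 + 5*1)) - 458*352 = (-5 + (8 - 5/(3 + 5*1))**3) - 458*352 = (-5 + (8 - 5/(3 + 5))**3) - 161216 = (-5 + (8 - 5/8)**3) - 161216 = (-5 + (59/8)**3) - 161216 = (-5 + 205379/512) - 161216 = 202819/512 - 161216 = -82339773/512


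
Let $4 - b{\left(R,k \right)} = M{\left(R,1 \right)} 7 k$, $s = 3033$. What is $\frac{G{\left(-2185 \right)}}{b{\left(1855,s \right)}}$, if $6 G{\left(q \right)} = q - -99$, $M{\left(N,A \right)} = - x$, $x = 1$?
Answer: $- \frac{1043}{63705} \approx -0.016372$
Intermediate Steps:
$M{\left(N,A \right)} = -1$ ($M{\left(N,A \right)} = \left(-1\right) 1 = -1$)
$b{\left(R,k \right)} = 4 + 7 k$ ($b{\left(R,k \right)} = 4 - \left(-1\right) 7 k = 4 - - 7 k = 4 + 7 k$)
$G{\left(q \right)} = \frac{33}{2} + \frac{q}{6}$ ($G{\left(q \right)} = \frac{q - -99}{6} = \frac{q + 99}{6} = \frac{99 + q}{6} = \frac{33}{2} + \frac{q}{6}$)
$\frac{G{\left(-2185 \right)}}{b{\left(1855,s \right)}} = \frac{\frac{33}{2} + \frac{1}{6} \left(-2185\right)}{4 + 7 \cdot 3033} = \frac{\frac{33}{2} - \frac{2185}{6}}{4 + 21231} = - \frac{1043}{3 \cdot 21235} = \left(- \frac{1043}{3}\right) \frac{1}{21235} = - \frac{1043}{63705}$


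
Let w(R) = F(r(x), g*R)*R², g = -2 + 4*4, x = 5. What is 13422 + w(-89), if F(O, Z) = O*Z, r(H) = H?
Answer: -49334408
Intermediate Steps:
g = 14 (g = -2 + 16 = 14)
w(R) = 70*R³ (w(R) = (5*(14*R))*R² = (70*R)*R² = 70*R³)
13422 + w(-89) = 13422 + 70*(-89)³ = 13422 + 70*(-704969) = 13422 - 49347830 = -49334408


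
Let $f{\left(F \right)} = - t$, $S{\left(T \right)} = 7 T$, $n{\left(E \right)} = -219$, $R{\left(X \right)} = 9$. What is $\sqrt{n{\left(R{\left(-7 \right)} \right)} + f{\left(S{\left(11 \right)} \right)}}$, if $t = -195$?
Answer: $2 i \sqrt{6} \approx 4.899 i$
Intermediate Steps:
$f{\left(F \right)} = 195$ ($f{\left(F \right)} = \left(-1\right) \left(-195\right) = 195$)
$\sqrt{n{\left(R{\left(-7 \right)} \right)} + f{\left(S{\left(11 \right)} \right)}} = \sqrt{-219 + 195} = \sqrt{-24} = 2 i \sqrt{6}$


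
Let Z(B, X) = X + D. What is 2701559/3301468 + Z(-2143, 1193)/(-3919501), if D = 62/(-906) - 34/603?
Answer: 963780067339257775/1178235574277343804 ≈ 0.81799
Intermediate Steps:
D = -11365/91053 (D = 62*(-1/906) - 34*1/603 = -31/453 - 34/603 = -11365/91053 ≈ -0.12482)
Z(B, X) = -11365/91053 + X (Z(B, X) = X - 11365/91053 = -11365/91053 + X)
2701559/3301468 + Z(-2143, 1193)/(-3919501) = 2701559/3301468 + (-11365/91053 + 1193)/(-3919501) = 2701559*(1/3301468) + (108614864/91053)*(-1/3919501) = 2701559/3301468 - 108614864/356882324553 = 963780067339257775/1178235574277343804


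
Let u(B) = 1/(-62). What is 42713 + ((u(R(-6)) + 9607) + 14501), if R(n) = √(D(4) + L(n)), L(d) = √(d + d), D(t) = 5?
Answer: 4142901/62 ≈ 66821.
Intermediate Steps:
L(d) = √2*√d (L(d) = √(2*d) = √2*√d)
R(n) = √(5 + √2*√n)
u(B) = -1/62
42713 + ((u(R(-6)) + 9607) + 14501) = 42713 + ((-1/62 + 9607) + 14501) = 42713 + (595633/62 + 14501) = 42713 + 1494695/62 = 4142901/62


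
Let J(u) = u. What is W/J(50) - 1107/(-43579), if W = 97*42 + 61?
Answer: 36050903/435790 ≈ 82.725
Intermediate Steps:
W = 4135 (W = 4074 + 61 = 4135)
W/J(50) - 1107/(-43579) = 4135/50 - 1107/(-43579) = 4135*(1/50) - 1107*(-1/43579) = 827/10 + 1107/43579 = 36050903/435790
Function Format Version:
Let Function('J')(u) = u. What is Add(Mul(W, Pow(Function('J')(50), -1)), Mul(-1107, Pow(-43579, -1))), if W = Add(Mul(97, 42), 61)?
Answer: Rational(36050903, 435790) ≈ 82.725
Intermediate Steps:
W = 4135 (W = Add(4074, 61) = 4135)
Add(Mul(W, Pow(Function('J')(50), -1)), Mul(-1107, Pow(-43579, -1))) = Add(Mul(4135, Pow(50, -1)), Mul(-1107, Pow(-43579, -1))) = Add(Mul(4135, Rational(1, 50)), Mul(-1107, Rational(-1, 43579))) = Add(Rational(827, 10), Rational(1107, 43579)) = Rational(36050903, 435790)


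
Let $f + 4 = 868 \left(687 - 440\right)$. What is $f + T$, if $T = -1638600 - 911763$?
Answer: $-2335971$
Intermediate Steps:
$f = 214392$ ($f = -4 + 868 \left(687 - 440\right) = -4 + 868 \cdot 247 = -4 + 214396 = 214392$)
$T = -2550363$ ($T = -1638600 - 911763 = -2550363$)
$f + T = 214392 - 2550363 = -2335971$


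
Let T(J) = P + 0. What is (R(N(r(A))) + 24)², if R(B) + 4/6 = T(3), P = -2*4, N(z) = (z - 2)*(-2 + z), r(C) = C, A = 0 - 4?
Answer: 2116/9 ≈ 235.11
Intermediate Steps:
A = -4
N(z) = (-2 + z)² (N(z) = (-2 + z)*(-2 + z) = (-2 + z)²)
P = -8
T(J) = -8 (T(J) = -8 + 0 = -8)
R(B) = -26/3 (R(B) = -⅔ - 8 = -26/3)
(R(N(r(A))) + 24)² = (-26/3 + 24)² = (46/3)² = 2116/9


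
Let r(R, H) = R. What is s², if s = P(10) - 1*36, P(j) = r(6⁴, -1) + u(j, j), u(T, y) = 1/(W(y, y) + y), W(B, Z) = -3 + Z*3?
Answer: 2173517641/1369 ≈ 1.5877e+6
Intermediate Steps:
W(B, Z) = -3 + 3*Z
u(T, y) = 1/(-3 + 4*y) (u(T, y) = 1/((-3 + 3*y) + y) = 1/(-3 + 4*y))
P(j) = 1296 + 1/(-3 + 4*j) (P(j) = 6⁴ + 1/(-3 + 4*j) = 1296 + 1/(-3 + 4*j))
s = 46621/37 (s = (-3887 + 5184*10)/(-3 + 4*10) - 1*36 = (-3887 + 51840)/(-3 + 40) - 36 = 47953/37 - 36 = 46621/37 ≈ 1260.0)
s² = (46621/37)² = 2173517641/1369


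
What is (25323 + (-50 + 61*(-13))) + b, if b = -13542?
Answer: 10938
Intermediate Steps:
(25323 + (-50 + 61*(-13))) + b = (25323 + (-50 + 61*(-13))) - 13542 = (25323 + (-50 - 793)) - 13542 = (25323 - 843) - 13542 = 24480 - 13542 = 10938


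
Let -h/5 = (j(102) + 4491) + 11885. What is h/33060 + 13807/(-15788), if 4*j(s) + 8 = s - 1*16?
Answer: -175072019/52195128 ≈ -3.3542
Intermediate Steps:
j(s) = -6 + s/4 (j(s) = -2 + (s - 1*16)/4 = -2 + (s - 16)/4 = -2 + (-16 + s)/4 = -2 + (-4 + s/4) = -6 + s/4)
h = -163955/2 (h = -5*(((-6 + (¼)*102) + 4491) + 11885) = -5*(((-6 + 51/2) + 4491) + 11885) = -5*((39/2 + 4491) + 11885) = -5*(9021/2 + 11885) = -5*32791/2 = -163955/2 ≈ -81978.)
h/33060 + 13807/(-15788) = -163955/2/33060 + 13807/(-15788) = -163955/2*1/33060 + 13807*(-1/15788) = -32791/13224 - 13807/15788 = -175072019/52195128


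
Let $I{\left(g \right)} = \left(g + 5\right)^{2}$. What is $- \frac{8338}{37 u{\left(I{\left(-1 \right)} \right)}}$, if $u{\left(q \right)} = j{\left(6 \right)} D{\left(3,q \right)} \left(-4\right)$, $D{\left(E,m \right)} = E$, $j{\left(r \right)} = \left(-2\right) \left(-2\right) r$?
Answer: $\frac{4169}{5328} \approx 0.78247$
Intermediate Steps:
$I{\left(g \right)} = \left(5 + g\right)^{2}$
$j{\left(r \right)} = 4 r$
$u{\left(q \right)} = -288$ ($u{\left(q \right)} = 4 \cdot 6 \cdot 3 \left(-4\right) = 24 \cdot 3 \left(-4\right) = 72 \left(-4\right) = -288$)
$- \frac{8338}{37 u{\left(I{\left(-1 \right)} \right)}} = - \frac{8338}{37 \left(-288\right)} = - \frac{8338}{-10656} = \left(-8338\right) \left(- \frac{1}{10656}\right) = \frac{4169}{5328}$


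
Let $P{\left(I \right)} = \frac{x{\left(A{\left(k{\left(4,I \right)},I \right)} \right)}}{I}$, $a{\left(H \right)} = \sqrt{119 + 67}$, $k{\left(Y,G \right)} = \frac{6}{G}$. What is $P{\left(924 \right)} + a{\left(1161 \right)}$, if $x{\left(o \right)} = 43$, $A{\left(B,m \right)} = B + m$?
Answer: $\frac{43}{924} + \sqrt{186} \approx 13.685$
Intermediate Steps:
$a{\left(H \right)} = \sqrt{186}$
$P{\left(I \right)} = \frac{43}{I}$
$P{\left(924 \right)} + a{\left(1161 \right)} = \frac{43}{924} + \sqrt{186}$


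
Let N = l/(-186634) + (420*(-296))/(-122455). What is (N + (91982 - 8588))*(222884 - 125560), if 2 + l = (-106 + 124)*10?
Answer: 18549291414713109668/2285426647 ≈ 8.1163e+9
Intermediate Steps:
l = 178 (l = -2 + (-106 + 124)*10 = -2 + 18*10 = -2 + 180 = 178)
N = 2318054189/2285426647 (N = 178/(-186634) + (420*(-296))/(-122455) = 178*(-1/186634) - 124320*(-1/122455) = -89/93317 + 24864/24491 = 2318054189/2285426647 ≈ 1.0143)
(N + (91982 - 8588))*(222884 - 125560) = (2318054189/2285426647 + (91982 - 8588))*(222884 - 125560) = (2318054189/2285426647 + 83394)*97324 = (190593187854107/2285426647)*97324 = 18549291414713109668/2285426647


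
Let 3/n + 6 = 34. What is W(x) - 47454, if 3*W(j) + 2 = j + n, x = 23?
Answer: -1328515/28 ≈ -47447.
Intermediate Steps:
n = 3/28 (n = 3/(-6 + 34) = 3/28 ≈ 0.10714)
W(j) = -53/84 + j/3 (W(j) = -⅔ + (j + 3/28)/3 = -⅔ + (3/28 + j)/3 = -⅔ + (1/28 + j/3) = -53/84 + j/3)
W(x) - 47454 = (-53/84 + (⅓)*23) - 47454 = (-53/84 + 23/3) - 47454 = 197/28 - 47454 = -1328515/28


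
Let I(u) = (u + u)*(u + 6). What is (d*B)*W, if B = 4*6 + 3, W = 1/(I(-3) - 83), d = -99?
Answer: 2673/101 ≈ 26.465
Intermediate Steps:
I(u) = 2*u*(6 + u) (I(u) = (2*u)*(6 + u) = 2*u*(6 + u))
W = -1/101 (W = 1/(2*(-3)*(6 - 3) - 83) = 1/(2*(-3)*3 - 83) = 1/(-18 - 83) = 1/(-101) = -1/101 ≈ -0.0099010)
B = 27 (B = 24 + 3 = 27)
(d*B)*W = -99*27*(-1/101) = -2673*(-1/101) = 2673/101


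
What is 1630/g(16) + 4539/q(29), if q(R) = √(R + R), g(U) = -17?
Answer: -1630/17 + 4539*√58/58 ≈ 500.12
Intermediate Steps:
q(R) = √2*√R (q(R) = √(2*R) = √2*√R)
1630/g(16) + 4539/q(29) = 1630/(-17) + 4539/((√2*√29)) = 1630*(-1/17) + 4539/(√58) = -1630/17 + 4539*(√58/58) = -1630/17 + 4539*√58/58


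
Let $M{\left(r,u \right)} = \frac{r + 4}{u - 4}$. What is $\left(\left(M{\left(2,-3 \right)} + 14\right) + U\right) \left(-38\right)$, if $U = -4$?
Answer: $- \frac{2432}{7} \approx -347.43$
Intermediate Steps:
$M{\left(r,u \right)} = \frac{4 + r}{-4 + u}$
$\left(\left(M{\left(2,-3 \right)} + 14\right) + U\right) \left(-38\right) = \left(\left(\frac{4 + 2}{-4 - 3} + 14\right) - 4\right) \left(-38\right) = \left(\left(\frac{1}{-7} \cdot 6 + 14\right) - 4\right) \left(-38\right) = \left(\left(\left(- \frac{1}{7}\right) 6 + 14\right) - 4\right) \left(-38\right) = \left(\left(- \frac{6}{7} + 14\right) - 4\right) \left(-38\right) = \left(\frac{92}{7} - 4\right) \left(-38\right) = \frac{64}{7} \left(-38\right) = - \frac{2432}{7}$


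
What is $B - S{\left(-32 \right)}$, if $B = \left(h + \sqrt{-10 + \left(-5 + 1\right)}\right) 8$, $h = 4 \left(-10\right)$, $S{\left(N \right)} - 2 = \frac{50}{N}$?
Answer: $- \frac{5127}{16} + 8 i \sqrt{14} \approx -320.44 + 29.933 i$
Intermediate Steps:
$S{\left(N \right)} = 2 + \frac{50}{N}$
$h = -40$
$B = -320 + 8 i \sqrt{14}$ ($B = \left(-40 + \sqrt{-10 + \left(-5 + 1\right)}\right) 8 = \left(-40 + \sqrt{-10 - 4}\right) 8 = \left(-40 + \sqrt{-14}\right) 8 = \left(-40 + i \sqrt{14}\right) 8 = -320 + 8 i \sqrt{14} \approx -320.0 + 29.933 i$)
$B - S{\left(-32 \right)} = \left(-320 + 8 i \sqrt{14}\right) - \left(2 + \frac{50}{-32}\right) = \left(-320 + 8 i \sqrt{14}\right) - \left(2 + 50 \left(- \frac{1}{32}\right)\right) = \left(-320 + 8 i \sqrt{14}\right) - \left(2 - \frac{25}{16}\right) = \left(-320 + 8 i \sqrt{14}\right) - \frac{7}{16} = - \frac{5127}{16} + 8 i \sqrt{14}$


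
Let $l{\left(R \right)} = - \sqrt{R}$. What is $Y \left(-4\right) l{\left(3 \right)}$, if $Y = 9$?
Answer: $36 \sqrt{3} \approx 62.354$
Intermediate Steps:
$Y \left(-4\right) l{\left(3 \right)} = 9 \left(-4\right) \left(- \sqrt{3}\right) = - 36 \left(- \sqrt{3}\right) = 36 \sqrt{3}$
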